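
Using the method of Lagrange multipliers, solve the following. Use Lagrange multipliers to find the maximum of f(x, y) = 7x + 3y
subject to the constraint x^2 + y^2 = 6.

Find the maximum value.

Set up Lagrange conditions: grad f = lambda * grad g
  7 = 2*lambda*x
  3 = 2*lambda*y
From these: x/y = 7/3, so x = 7t, y = 3t for some t.
Substitute into constraint: (7t)^2 + (3t)^2 = 6
  t^2 * 58 = 6
  t = sqrt(6/58)
Maximum = 7*x + 3*y = (7^2 + 3^2)*t = 58 * sqrt(6/58) = sqrt(348)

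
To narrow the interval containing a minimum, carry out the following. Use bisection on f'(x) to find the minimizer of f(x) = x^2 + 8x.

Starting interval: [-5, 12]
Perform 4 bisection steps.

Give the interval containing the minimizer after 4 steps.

Finding critical point of f(x) = x^2 + 8x using bisection on f'(x) = 2x + 8.
f'(x) = 0 when x = -4.
Starting interval: [-5, 12]
Step 1: mid = 7/2, f'(mid) = 15, new interval = [-5, 7/2]
Step 2: mid = -3/4, f'(mid) = 13/2, new interval = [-5, -3/4]
Step 3: mid = -23/8, f'(mid) = 9/4, new interval = [-5, -23/8]
Step 4: mid = -63/16, f'(mid) = 1/8, new interval = [-5, -63/16]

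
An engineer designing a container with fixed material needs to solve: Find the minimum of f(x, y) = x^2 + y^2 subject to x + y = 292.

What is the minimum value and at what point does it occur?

Substitute y = 292 - x into f(x,y) = x^2 + y^2:
g(x) = x^2 + (292 - x)^2 = 2x^2 - 584x + 85264
g'(x) = 4x - 584 = 0  =>  x = 146
y = 292 - 146 = 146
Minimum value = 146^2 + 146^2 = 42632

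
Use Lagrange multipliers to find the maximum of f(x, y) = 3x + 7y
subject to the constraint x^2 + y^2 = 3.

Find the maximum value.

Set up Lagrange conditions: grad f = lambda * grad g
  3 = 2*lambda*x
  7 = 2*lambda*y
From these: x/y = 3/7, so x = 3t, y = 7t for some t.
Substitute into constraint: (3t)^2 + (7t)^2 = 3
  t^2 * 58 = 3
  t = sqrt(3/58)
Maximum = 3*x + 7*y = (3^2 + 7^2)*t = 58 * sqrt(3/58) = sqrt(174)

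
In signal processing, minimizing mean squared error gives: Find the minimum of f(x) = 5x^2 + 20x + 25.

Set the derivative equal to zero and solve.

f(x) = 5x^2 + 20x + 25
f'(x) = 10x + (20) = 0
x = -20/10 = -2
f(-2) = 5
Since f''(x) = 10 > 0, this is a minimum.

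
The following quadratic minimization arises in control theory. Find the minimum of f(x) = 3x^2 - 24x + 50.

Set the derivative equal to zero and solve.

f(x) = 3x^2 - 24x + 50
f'(x) = 6x + (-24) = 0
x = 24/6 = 4
f(4) = 2
Since f''(x) = 6 > 0, this is a minimum.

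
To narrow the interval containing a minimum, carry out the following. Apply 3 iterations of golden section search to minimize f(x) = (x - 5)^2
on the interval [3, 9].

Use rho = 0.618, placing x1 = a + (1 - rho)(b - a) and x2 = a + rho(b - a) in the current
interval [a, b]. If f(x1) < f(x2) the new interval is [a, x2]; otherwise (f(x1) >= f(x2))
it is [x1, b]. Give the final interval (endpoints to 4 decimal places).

Golden section search for min of f(x) = (x - 5)^2 on [3, 9].
Each step: x1 = a + (1 - rho)(b - a), x2 = a + rho(b - a); if f(x1) < f(x2) keep [a, x2], otherwise keep [x1, b].
Step 1: [3.0000, 9.0000], x1=5.2920 (f=0.0853), x2=6.7080 (f=2.9173); f(x1) < f(x2) => keep [3.0000, 6.7080]
Step 2: [3.0000, 6.7080], x1=4.4165 (f=0.3405), x2=5.2915 (f=0.0850); f(x1) > f(x2) => keep [4.4165, 6.7080]
Step 3: [4.4165, 6.7080], x1=5.2918 (f=0.0852), x2=5.8326 (f=0.6933); f(x1) < f(x2) => keep [4.4165, 5.8326]
Final interval: [4.4165, 5.8326]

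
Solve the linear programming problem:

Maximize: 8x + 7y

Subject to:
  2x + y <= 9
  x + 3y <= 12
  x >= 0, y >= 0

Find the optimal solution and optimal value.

Feasible vertices: (0, 0), (0, 4), (3, 3), (9/2, 0)
Objective 8x + 7y at each:
  (0, 0): 0
  (0, 4): 28
  (3, 3): 45
  (9/2, 0): 36
Maximum is 45 at (3, 3).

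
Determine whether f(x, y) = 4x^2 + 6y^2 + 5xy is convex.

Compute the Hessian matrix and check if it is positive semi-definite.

f(x,y) = 4x^2 + 6y^2 + 5xy
Hessian H = [[8, 5], [5, 12]]
trace(H) = 20, det(H) = 71
Eigenvalues: (20 +/- sqrt(116)) / 2 = 15.39, 4.615
Since both eigenvalues > 0, f is convex.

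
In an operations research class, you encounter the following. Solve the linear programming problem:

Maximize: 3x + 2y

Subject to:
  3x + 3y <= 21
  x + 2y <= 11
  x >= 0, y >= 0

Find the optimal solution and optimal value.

Feasible vertices: (0, 0), (0, 11/2), (3, 4), (7, 0)
Objective 3x + 2y at each:
  (0, 0): 0
  (0, 11/2): 11
  (3, 4): 17
  (7, 0): 21
Maximum is 21 at (7, 0).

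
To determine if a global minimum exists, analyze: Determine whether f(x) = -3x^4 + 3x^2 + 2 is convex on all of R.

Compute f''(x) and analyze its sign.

f(x) = -3x^4 + 3x^2 + 2
f'(x) = -12x^3 + 6x
f''(x) = -36x^2 + 6
f''(x) = -36x^2 + 6 -> -inf as |x| -> inf
Therefore, f is not globally convex on R.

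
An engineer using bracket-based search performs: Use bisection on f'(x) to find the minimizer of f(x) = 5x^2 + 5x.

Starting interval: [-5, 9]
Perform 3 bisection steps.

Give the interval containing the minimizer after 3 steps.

Finding critical point of f(x) = 5x^2 + 5x using bisection on f'(x) = 10x + 5.
f'(x) = 0 when x = -1/2.
Starting interval: [-5, 9]
Step 1: mid = 2, f'(mid) = 25, new interval = [-5, 2]
Step 2: mid = -3/2, f'(mid) = -10, new interval = [-3/2, 2]
Step 3: mid = 1/4, f'(mid) = 15/2, new interval = [-3/2, 1/4]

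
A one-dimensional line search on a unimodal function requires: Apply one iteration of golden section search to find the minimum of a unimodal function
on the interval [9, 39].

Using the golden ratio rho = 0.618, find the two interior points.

Golden section search on [9, 39].
Golden ratio rho = 0.618 (approx).
Interior points:
  x_1 = 9 + (1-0.618)*30 = 20.4600
  x_2 = 9 + 0.618*30 = 27.5400
Compare f(x_1) and f(x_2) to determine which subinterval to keep.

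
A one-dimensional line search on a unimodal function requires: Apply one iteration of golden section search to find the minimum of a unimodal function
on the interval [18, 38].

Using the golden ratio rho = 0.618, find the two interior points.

Golden section search on [18, 38].
Golden ratio rho = 0.618 (approx).
Interior points:
  x_1 = 18 + (1-0.618)*20 = 25.6400
  x_2 = 18 + 0.618*20 = 30.3600
Compare f(x_1) and f(x_2) to determine which subinterval to keep.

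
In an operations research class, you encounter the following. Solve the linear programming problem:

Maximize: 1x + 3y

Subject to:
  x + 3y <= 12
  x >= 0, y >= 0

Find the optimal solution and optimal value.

The feasible region has vertices at [(0, 0), (12, 0), (0, 4)].
Checking objective 1x + 3y at each vertex:
  (0, 0): 1*0 + 3*0 = 0
  (12, 0): 1*12 + 3*0 = 12
  (0, 4): 1*0 + 3*4 = 12
Maximum is 12 at (12, 0).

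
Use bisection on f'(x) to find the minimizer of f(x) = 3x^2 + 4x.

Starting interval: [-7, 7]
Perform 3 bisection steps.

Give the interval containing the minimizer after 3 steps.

Finding critical point of f(x) = 3x^2 + 4x using bisection on f'(x) = 6x + 4.
f'(x) = 0 when x = -2/3.
Starting interval: [-7, 7]
Step 1: mid = 0, f'(mid) = 4, new interval = [-7, 0]
Step 2: mid = -7/2, f'(mid) = -17, new interval = [-7/2, 0]
Step 3: mid = -7/4, f'(mid) = -13/2, new interval = [-7/4, 0]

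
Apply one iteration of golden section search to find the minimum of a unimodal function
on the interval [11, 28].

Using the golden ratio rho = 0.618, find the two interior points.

Golden section search on [11, 28].
Golden ratio rho = 0.618 (approx).
Interior points:
  x_1 = 11 + (1-0.618)*17 = 17.4940
  x_2 = 11 + 0.618*17 = 21.5060
Compare f(x_1) and f(x_2) to determine which subinterval to keep.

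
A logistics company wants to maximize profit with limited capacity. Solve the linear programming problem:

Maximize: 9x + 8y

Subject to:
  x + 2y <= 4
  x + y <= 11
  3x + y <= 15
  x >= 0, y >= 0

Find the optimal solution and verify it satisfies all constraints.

Feasible vertices: (0, 0), (0, 2), (4, 0)
Objective 9x + 8y at each vertex:
  (0, 0): 0
  (0, 2): 16
  (4, 0): 36
Maximum is 36 at (4, 0).
Verify constraints at (x, y) = (4, 0):
  1*4 + 2*0 = 4 <= 4 (active)
  1*4 + 1*0 = 4 <= 11
  3*4 + 1*0 = 12 <= 15
  x = 4 >= 0, y = 0 >= 0. All constraints satisfied.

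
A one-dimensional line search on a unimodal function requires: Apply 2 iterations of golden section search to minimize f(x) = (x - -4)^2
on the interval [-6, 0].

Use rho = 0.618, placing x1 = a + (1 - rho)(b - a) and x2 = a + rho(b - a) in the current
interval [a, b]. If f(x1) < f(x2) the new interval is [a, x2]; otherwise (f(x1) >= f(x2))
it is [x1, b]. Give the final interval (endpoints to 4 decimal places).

Golden section search for min of f(x) = (x - -4)^2 on [-6, 0].
Each step: x1 = a + (1 - rho)(b - a), x2 = a + rho(b - a); if f(x1) < f(x2) keep [a, x2], otherwise keep [x1, b].
Step 1: [-6.0000, 0.0000], x1=-3.7080 (f=0.0853), x2=-2.2920 (f=2.9173); f(x1) < f(x2) => keep [-6.0000, -2.2920]
Step 2: [-6.0000, -2.2920], x1=-4.5835 (f=0.3405), x2=-3.7085 (f=0.0850); f(x1) > f(x2) => keep [-4.5835, -2.2920]
Final interval: [-4.5835, -2.2920]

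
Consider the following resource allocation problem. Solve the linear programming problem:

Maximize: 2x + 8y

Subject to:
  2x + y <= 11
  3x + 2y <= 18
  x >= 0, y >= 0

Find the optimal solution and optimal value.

Feasible vertices: (0, 0), (0, 9), (4, 3), (11/2, 0)
Objective 2x + 8y at each:
  (0, 0): 0
  (0, 9): 72
  (4, 3): 32
  (11/2, 0): 11
Maximum is 72 at (0, 9).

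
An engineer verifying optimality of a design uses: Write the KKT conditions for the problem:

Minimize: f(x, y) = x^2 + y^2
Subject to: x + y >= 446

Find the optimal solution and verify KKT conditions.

KKT conditions for min x^2 + y^2 s.t. x + y >= 446:
Stationarity: 2x = mu, 2y = mu
So x = y = mu/2.
Complementary slackness: mu*(x + y - 446) = 0
Primal feasibility: x + y >= 446; dual feasibility: mu >= 0
If mu = 0 then x = y = 0, but 0 + 0 < 446 is infeasible, so the constraint is active.
Constraint active: x + y = 2*(mu/2) = 446 => mu = 446
x = y = 223, f = 99458
Verify: stationarity 2*223 = 446 = mu; primal 223 + 223 = 446 >= 446; dual mu = 446 >= 0; complementary slackness 446*(446 - 446) = 0. All KKT conditions hold.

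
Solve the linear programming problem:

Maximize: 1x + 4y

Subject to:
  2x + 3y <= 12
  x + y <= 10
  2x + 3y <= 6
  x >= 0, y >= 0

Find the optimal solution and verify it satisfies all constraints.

Feasible vertices: (0, 0), (0, 2), (3, 0)
Objective 1x + 4y at each vertex:
  (0, 0): 0
  (0, 2): 8
  (3, 0): 3
Maximum is 8 at (0, 2).
Verify constraints at (x, y) = (0, 2):
  2*0 + 3*2 = 6 <= 12
  1*0 + 1*2 = 2 <= 10
  2*0 + 3*2 = 6 <= 6 (active)
  x = 0 >= 0, y = 2 >= 0. All constraints satisfied.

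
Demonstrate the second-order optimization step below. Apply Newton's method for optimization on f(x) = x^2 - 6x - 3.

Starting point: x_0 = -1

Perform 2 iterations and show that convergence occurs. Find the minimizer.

f(x) = x^2 - 6x - 3, f'(x) = 2x + (-6), f''(x) = 2
Step 1: f'(-1) = -8, x_1 = -1 - -8/2 = 3
Step 2: f'(3) = 0, x_2 = 3 (converged)
Newton's method converges in 1 step for quadratics.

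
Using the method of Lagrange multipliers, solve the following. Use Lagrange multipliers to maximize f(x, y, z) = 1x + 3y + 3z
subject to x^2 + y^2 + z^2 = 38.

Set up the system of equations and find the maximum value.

Lagrange conditions: 1 = 2*lambda*x, 3 = 2*lambda*y, 3 = 2*lambda*z
So x:1 = y:3 = z:3, i.e. x = 1t, y = 3t, z = 3t
Constraint: t^2*(1^2 + 3^2 + 3^2) = 38
  t^2 * 19 = 38  =>  t = sqrt(2)
Maximum = 1*1t + 3*3t + 3*3t = 19*sqrt(2) = sqrt(722)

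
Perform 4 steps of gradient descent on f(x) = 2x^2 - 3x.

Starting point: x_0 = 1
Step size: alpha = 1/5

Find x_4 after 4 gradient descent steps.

f(x) = 2x^2 - 3x, f'(x) = 4x + (-3)
Step 1: f'(1) = 1, x_1 = 1 - 1/5 * 1 = 4/5
Step 2: f'(4/5) = 1/5, x_2 = 4/5 - 1/5 * 1/5 = 19/25
Step 3: f'(19/25) = 1/25, x_3 = 19/25 - 1/5 * 1/25 = 94/125
Step 4: f'(94/125) = 1/125, x_4 = 94/125 - 1/5 * 1/125 = 469/625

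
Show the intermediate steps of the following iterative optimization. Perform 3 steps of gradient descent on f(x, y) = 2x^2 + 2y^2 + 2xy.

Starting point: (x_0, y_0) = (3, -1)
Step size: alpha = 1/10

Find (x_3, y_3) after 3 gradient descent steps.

f(x,y) = 2x^2 + 2y^2 + 2xy
grad_x = 4x + 2y, grad_y = 4y + 2x
Step 1: grad = (10, 2), (2, -6/5)
Step 2: grad = (28/5, -4/5), (36/25, -28/25)
Step 3: grad = (88/25, -8/5), (136/125, -24/25)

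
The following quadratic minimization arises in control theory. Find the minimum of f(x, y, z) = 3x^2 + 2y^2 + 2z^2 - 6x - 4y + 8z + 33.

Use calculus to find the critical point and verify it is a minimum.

f(x,y,z) = 3x^2 + 2y^2 + 2z^2 - 6x - 4y + 8z + 33
df/dx = 6x + (-6) = 0 => x = 1
df/dy = 4y + (-4) = 0 => y = 1
df/dz = 4z + (8) = 0 => z = -2
f(1,1,-2) = 3*(1)^2 + 2*(1)^2 + 2*(-2)^2 + -6*(1) + -4*(1) + 8*(-2) + 33 = 20
Hessian is diagonal with entries 6, 4, 4 > 0, confirmed minimum.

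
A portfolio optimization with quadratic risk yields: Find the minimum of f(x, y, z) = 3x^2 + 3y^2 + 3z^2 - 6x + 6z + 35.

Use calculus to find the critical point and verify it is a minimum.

f(x,y,z) = 3x^2 + 3y^2 + 3z^2 - 6x + 6z + 35
df/dx = 6x + (-6) = 0 => x = 1
df/dy = 6y + (0) = 0 => y = 0
df/dz = 6z + (6) = 0 => z = -1
f(1,0,-1) = 3*(1)^2 + 3*(0)^2 + 3*(-1)^2 + -6*(1) + 6*(-1) + 35 = 29
Hessian is diagonal with entries 6, 6, 6 > 0, confirmed minimum.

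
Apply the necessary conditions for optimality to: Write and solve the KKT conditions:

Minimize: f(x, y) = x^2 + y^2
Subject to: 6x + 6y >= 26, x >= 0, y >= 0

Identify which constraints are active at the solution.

KKT conditions for min x^2 + y^2 s.t. 6x + 6y >= 26, x >= 0, y >= 0:
Stationarity: 2x = mu*6 + mu_x, 2y = mu*6 + mu_y, with mu, mu_x, mu_y >= 0
Complementary slackness: mu*(6x + 6y - 26) = 0, mu_x*x = 0, mu_y*y = 0
(0, 0) is infeasible (6*0 + 6*0 < 26), so if mu = 0 stationarity would force x = mu_x/2 >= 0, y = mu_y/2 >= 0 with mu_x*x = mu_y*y = 0, i.e. x = y = 0: contradiction. Hence mu > 0 and 6x + 6y = 26 is active.
Try x > 0, y > 0 (so mu_x = mu_y = 0): x = 6*mu/2, y = 6*mu/2
Substitute: 6*(6*mu/2) + 6*(6*mu/2) = 26
  mu*72/2 = 26 => mu = 13/18
x* = 13/6 > 0, y* = 13/6 > 0, consistent with mu_x = mu_y = 0.
f is convex and the constraints are linear, so this KKT point is the global minimum.
f* = 169/18
Active constraints: 6x + 6y >= 26 (holds with equality, mu = 13/18 > 0); x >= 0 and y >= 0 are inactive (mu_x = mu_y = 0).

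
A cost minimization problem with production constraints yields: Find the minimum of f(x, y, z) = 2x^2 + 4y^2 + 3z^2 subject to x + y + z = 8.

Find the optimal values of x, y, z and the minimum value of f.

Using Lagrange multipliers on f = 2x^2 + 4y^2 + 3z^2 with constraint x + y + z = 8:
Conditions: 2*2*x = lambda, 2*4*y = lambda, 2*3*z = lambda
So x = lambda/4, y = lambda/8, z = lambda/6
Substituting into constraint: lambda * (13/24) = 8
lambda = 192/13
x = 48/13, y = 24/13, z = 32/13
Minimum value = 768/13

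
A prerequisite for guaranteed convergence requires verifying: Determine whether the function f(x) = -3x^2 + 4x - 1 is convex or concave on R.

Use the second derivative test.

f(x) = -3x^2 + 4x - 1
f'(x) = -6x + 4
f''(x) = -6
Since f''(x) = -6 < 0 for all x, f is concave on R.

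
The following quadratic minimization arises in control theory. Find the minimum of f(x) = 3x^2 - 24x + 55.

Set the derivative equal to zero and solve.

f(x) = 3x^2 - 24x + 55
f'(x) = 6x + (-24) = 0
x = 24/6 = 4
f(4) = 7
Since f''(x) = 6 > 0, this is a minimum.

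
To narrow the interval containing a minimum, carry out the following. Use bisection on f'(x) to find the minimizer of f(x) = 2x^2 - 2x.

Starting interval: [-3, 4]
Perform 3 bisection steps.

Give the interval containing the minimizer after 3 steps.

Finding critical point of f(x) = 2x^2 - 2x using bisection on f'(x) = 4x + -2.
f'(x) = 0 when x = 1/2.
Starting interval: [-3, 4]
Step 1: mid = 1/2, f'(mid) = 0, new interval = [1/2, 1/2]
Step 2: mid = 1/2, f'(mid) = 0, new interval = [1/2, 1/2]
Step 3: mid = 1/2, f'(mid) = 0, new interval = [1/2, 1/2]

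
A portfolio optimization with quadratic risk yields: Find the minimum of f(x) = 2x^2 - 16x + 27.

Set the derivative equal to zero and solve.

f(x) = 2x^2 - 16x + 27
f'(x) = 4x + (-16) = 0
x = 16/4 = 4
f(4) = -5
Since f''(x) = 4 > 0, this is a minimum.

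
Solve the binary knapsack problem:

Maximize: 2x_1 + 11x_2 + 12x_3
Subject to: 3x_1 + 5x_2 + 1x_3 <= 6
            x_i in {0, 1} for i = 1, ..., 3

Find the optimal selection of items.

Items: item 1 (v=2, w=3), item 2 (v=11, w=5), item 3 (v=12, w=1)
Capacity: 6
Checking all 8 subsets (w = total weight, v = total value):
  {}: w = 0, v = 0
  {1}: w = 3, v = 2
  {2}: w = 5, v = 11
  {3}: w = 1, v = 12
  {1, 2}: w = 8 > 6, infeasible
  {1, 3}: w = 4, v = 14
  {2, 3}: w = 6, v = 23
  {1, 2, 3}: w = 9 > 6, infeasible
Best feasible subset: items [2, 3]
Total weight: 6 <= 6, total value: 23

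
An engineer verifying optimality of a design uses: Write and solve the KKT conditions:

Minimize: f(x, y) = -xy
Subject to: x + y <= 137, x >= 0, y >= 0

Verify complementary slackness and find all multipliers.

Problem: min -xy s.t. x + y <= 137 (multiplier lambda), x >= 0 (mu_x), y >= 0 (mu_y)
KKT stationarity: -y + lambda - mu_x = 0, -x + lambda - mu_y = 0, with lambda, mu_x, mu_y >= 0
Complementary slackness: lambda*(x + y - 137) = 0, mu_x*x = 0, mu_y*y = 0
If lambda = 0: y = -mu_x <= 0 and x = -mu_y <= 0 force x = y = 0 with f = 0; but x = y = 137/2 is feasible with f = -18769/4 < 0, so this is not the minimum. Hence lambda > 0 and x + y = 137.
Try x > 0, y > 0 (so mu_x = mu_y = 0): y = lambda, x = lambda => x = y = lambda
x + y = 137 => 2*lambda = 137 => lambda = 137/2
x* = y* = 137/2 > 0, consistent with mu_x = mu_y = 0.
(Any feasible point with x = 0 or y = 0 has f = 0 > -18769/4, so the minimum is not on those boundaries.)
min(-xy) = -18769/4 (i.e. max xy = 18769/4)
Multipliers: lambda = 137/2, mu_x = 0, mu_y = 0
Complementary slackness: lambda*(x + y - 137) = 137/2*(137/2 + 137/2 - 137) = 0, mu_x*x = 0*137/2 = 0, mu_y*y = 0*137/2 = 0. Satisfied.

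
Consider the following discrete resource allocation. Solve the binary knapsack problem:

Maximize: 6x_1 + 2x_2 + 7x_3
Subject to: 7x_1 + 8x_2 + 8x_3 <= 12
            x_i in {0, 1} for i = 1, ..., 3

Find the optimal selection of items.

Items: item 1 (v=6, w=7), item 2 (v=2, w=8), item 3 (v=7, w=8)
Capacity: 12
Checking all 8 subsets (w = total weight, v = total value):
  {}: w = 0, v = 0
  {1}: w = 7, v = 6
  {2}: w = 8, v = 2
  {3}: w = 8, v = 7
  {1, 2}: w = 15 > 12, infeasible
  {1, 3}: w = 15 > 12, infeasible
  {2, 3}: w = 16 > 12, infeasible
  {1, 2, 3}: w = 23 > 12, infeasible
Best feasible subset: items [3]
Total weight: 8 <= 12, total value: 7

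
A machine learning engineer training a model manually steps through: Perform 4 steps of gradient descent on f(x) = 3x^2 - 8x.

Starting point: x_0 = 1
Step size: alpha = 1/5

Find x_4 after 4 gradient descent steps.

f(x) = 3x^2 - 8x, f'(x) = 6x + (-8)
Step 1: f'(1) = -2, x_1 = 1 - 1/5 * -2 = 7/5
Step 2: f'(7/5) = 2/5, x_2 = 7/5 - 1/5 * 2/5 = 33/25
Step 3: f'(33/25) = -2/25, x_3 = 33/25 - 1/5 * -2/25 = 167/125
Step 4: f'(167/125) = 2/125, x_4 = 167/125 - 1/5 * 2/125 = 833/625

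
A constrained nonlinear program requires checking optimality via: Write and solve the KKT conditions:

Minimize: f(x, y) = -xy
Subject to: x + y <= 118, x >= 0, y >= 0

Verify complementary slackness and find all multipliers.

Problem: min -xy s.t. x + y <= 118 (multiplier lambda), x >= 0 (mu_x), y >= 0 (mu_y)
KKT stationarity: -y + lambda - mu_x = 0, -x + lambda - mu_y = 0, with lambda, mu_x, mu_y >= 0
Complementary slackness: lambda*(x + y - 118) = 0, mu_x*x = 0, mu_y*y = 0
If lambda = 0: y = -mu_x <= 0 and x = -mu_y <= 0 force x = y = 0 with f = 0; but x = y = 59 is feasible with f = -3481 < 0, so this is not the minimum. Hence lambda > 0 and x + y = 118.
Try x > 0, y > 0 (so mu_x = mu_y = 0): y = lambda, x = lambda => x = y = lambda
x + y = 118 => 2*lambda = 118 => lambda = 59
x* = y* = 59 > 0, consistent with mu_x = mu_y = 0.
(Any feasible point with x = 0 or y = 0 has f = 0 > -3481, so the minimum is not on those boundaries.)
min(-xy) = -3481 (i.e. max xy = 3481)
Multipliers: lambda = 59, mu_x = 0, mu_y = 0
Complementary slackness: lambda*(x + y - 118) = 59*(59 + 59 - 118) = 0, mu_x*x = 0*59 = 0, mu_y*y = 0*59 = 0. Satisfied.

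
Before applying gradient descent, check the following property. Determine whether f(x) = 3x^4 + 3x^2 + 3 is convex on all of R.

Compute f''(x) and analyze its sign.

f(x) = 3x^4 + 3x^2 + 3
f'(x) = 12x^3 + 6x
f''(x) = 36x^2 + 6
f''(x) = 36x^2 + 6 >= 6 > 0 for all x
Therefore, f is convex on R.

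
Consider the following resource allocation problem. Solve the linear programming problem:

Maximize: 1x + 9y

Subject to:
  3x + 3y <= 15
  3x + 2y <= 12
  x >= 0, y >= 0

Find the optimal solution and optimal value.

Feasible vertices: (0, 0), (0, 5), (2, 3), (4, 0)
Objective 1x + 9y at each:
  (0, 0): 0
  (0, 5): 45
  (2, 3): 29
  (4, 0): 4
Maximum is 45 at (0, 5).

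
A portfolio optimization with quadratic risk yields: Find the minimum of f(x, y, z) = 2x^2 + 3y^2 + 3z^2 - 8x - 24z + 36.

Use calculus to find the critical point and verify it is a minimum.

f(x,y,z) = 2x^2 + 3y^2 + 3z^2 - 8x - 24z + 36
df/dx = 4x + (-8) = 0 => x = 2
df/dy = 6y + (0) = 0 => y = 0
df/dz = 6z + (-24) = 0 => z = 4
f(2,0,4) = 2*(2)^2 + 3*(0)^2 + 3*(4)^2 + -8*(2) + -24*(4) + 36 = -20
Hessian is diagonal with entries 4, 6, 6 > 0, confirmed minimum.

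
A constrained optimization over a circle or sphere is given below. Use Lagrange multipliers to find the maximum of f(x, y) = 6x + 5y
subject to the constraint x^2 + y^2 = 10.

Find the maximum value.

Set up Lagrange conditions: grad f = lambda * grad g
  6 = 2*lambda*x
  5 = 2*lambda*y
From these: x/y = 6/5, so x = 6t, y = 5t for some t.
Substitute into constraint: (6t)^2 + (5t)^2 = 10
  t^2 * 61 = 10
  t = sqrt(10/61)
Maximum = 6*x + 5*y = (6^2 + 5^2)*t = 61 * sqrt(10/61) = sqrt(610)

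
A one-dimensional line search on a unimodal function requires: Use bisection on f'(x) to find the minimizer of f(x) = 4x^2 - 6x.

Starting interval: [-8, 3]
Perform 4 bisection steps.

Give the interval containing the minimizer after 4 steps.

Finding critical point of f(x) = 4x^2 - 6x using bisection on f'(x) = 8x + -6.
f'(x) = 0 when x = 3/4.
Starting interval: [-8, 3]
Step 1: mid = -5/2, f'(mid) = -26, new interval = [-5/2, 3]
Step 2: mid = 1/4, f'(mid) = -4, new interval = [1/4, 3]
Step 3: mid = 13/8, f'(mid) = 7, new interval = [1/4, 13/8]
Step 4: mid = 15/16, f'(mid) = 3/2, new interval = [1/4, 15/16]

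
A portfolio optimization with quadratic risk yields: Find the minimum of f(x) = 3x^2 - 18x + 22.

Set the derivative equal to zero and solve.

f(x) = 3x^2 - 18x + 22
f'(x) = 6x + (-18) = 0
x = 18/6 = 3
f(3) = -5
Since f''(x) = 6 > 0, this is a minimum.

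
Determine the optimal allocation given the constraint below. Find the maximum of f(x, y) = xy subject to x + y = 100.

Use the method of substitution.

Substitute y = 100 - x into f(x,y) = xy:
g(x) = x(100 - x) = 100x - x^2
g'(x) = 100 - 2x = 0  =>  x = 50
y = 100 - 50 = 50
Maximum value = 50 * 50 = 2500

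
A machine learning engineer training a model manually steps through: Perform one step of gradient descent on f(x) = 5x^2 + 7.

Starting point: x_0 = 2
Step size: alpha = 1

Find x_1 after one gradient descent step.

f(x) = 5x^2 + 7
f'(x) = 10x + 0
f'(2) = 10*2 + (0) = 20
x_1 = x_0 - alpha * f'(x_0) = 2 - 1 * 20 = -18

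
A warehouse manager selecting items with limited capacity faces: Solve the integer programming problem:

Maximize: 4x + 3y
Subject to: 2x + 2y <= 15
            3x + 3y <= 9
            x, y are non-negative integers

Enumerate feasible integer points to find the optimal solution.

Constraint 1: 2x + 2y <= 15
Constraint 2: 3x + 3y <= 9
Feasible x range (need y >= 0): 0 <= x <= min(15/2, 9/3) => x in {0, ..., 3}.
Enumerate feasible integer points row by row (the coefficient of y is 3 > 0, so for each x the largest feasible y gives the best value):
  x = 0: y <= min((15 - 2*0)/2, (9 - 3*0)/3) => y in {0, ..., 3}; best 4*0 + 3*3 = 9
  x = 1: y <= min((15 - 2*1)/2, (9 - 3*1)/3) => y in {0, ..., 2}; best 4*1 + 3*2 = 10
  x = 2: y <= min((15 - 2*2)/2, (9 - 3*2)/3) => y in {0, ..., 1}; best 4*2 + 3*1 = 11
  x = 3: y <= min((15 - 2*3)/2, (9 - 3*3)/3) => y in {0}; best 4*3 + 3*0 = 12
The maximum 4x + 3y = 12 is achieved at x = 3, y = 0.
Check: 2*3 + 2*0 = 6 <= 15 and 3*3 + 3*0 = 9 <= 9.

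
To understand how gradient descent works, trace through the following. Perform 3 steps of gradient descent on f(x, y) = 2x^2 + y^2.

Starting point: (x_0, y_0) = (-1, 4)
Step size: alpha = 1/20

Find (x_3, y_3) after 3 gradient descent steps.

f(x,y) = 2x^2 + y^2
grad_x = 4x + 0y, grad_y = 2y + 0x
Step 1: grad = (-4, 8), (-4/5, 18/5)
Step 2: grad = (-16/5, 36/5), (-16/25, 81/25)
Step 3: grad = (-64/25, 162/25), (-64/125, 729/250)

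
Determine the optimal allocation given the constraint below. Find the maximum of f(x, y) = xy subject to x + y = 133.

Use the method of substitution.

Substitute y = 133 - x into f(x,y) = xy:
g(x) = x(133 - x) = 133x - x^2
g'(x) = 133 - 2x = 0  =>  x = 133/2
y = 133 - 133/2 = 133/2
Maximum value = (133/2) * (133/2) = 17689/4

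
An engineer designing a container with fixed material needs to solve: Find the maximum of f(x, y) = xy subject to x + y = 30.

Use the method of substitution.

Substitute y = 30 - x into f(x,y) = xy:
g(x) = x(30 - x) = 30x - x^2
g'(x) = 30 - 2x = 0  =>  x = 15
y = 30 - 15 = 15
Maximum value = 15 * 15 = 225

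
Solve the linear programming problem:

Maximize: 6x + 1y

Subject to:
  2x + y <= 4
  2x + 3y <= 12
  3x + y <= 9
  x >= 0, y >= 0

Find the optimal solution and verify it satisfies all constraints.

Feasible vertices: (0, 0), (0, 4), (2, 0)
Objective 6x + 1y at each vertex:
  (0, 0): 0
  (0, 4): 4
  (2, 0): 12
Maximum is 12 at (2, 0).
Verify constraints at (x, y) = (2, 0):
  2*2 + 1*0 = 4 <= 4 (active)
  2*2 + 3*0 = 4 <= 12
  3*2 + 1*0 = 6 <= 9
  x = 2 >= 0, y = 0 >= 0. All constraints satisfied.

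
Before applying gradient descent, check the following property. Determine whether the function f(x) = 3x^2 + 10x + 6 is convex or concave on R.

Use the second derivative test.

f(x) = 3x^2 + 10x + 6
f'(x) = 6x + 10
f''(x) = 6
Since f''(x) = 6 > 0 for all x, f is convex on R.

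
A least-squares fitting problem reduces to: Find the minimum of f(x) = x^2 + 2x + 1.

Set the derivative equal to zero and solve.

f(x) = x^2 + 2x + 1
f'(x) = 2x + (2) = 0
x = -2/2 = -1
f(-1) = 0
Since f''(x) = 2 > 0, this is a minimum.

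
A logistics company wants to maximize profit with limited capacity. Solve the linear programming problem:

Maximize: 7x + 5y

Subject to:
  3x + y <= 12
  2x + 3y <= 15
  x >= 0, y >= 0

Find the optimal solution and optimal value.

Feasible vertices: (0, 0), (0, 5), (3, 3), (4, 0)
Objective 7x + 5y at each:
  (0, 0): 0
  (0, 5): 25
  (3, 3): 36
  (4, 0): 28
Maximum is 36 at (3, 3).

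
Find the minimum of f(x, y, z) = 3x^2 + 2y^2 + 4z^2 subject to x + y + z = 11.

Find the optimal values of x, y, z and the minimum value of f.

Using Lagrange multipliers on f = 3x^2 + 2y^2 + 4z^2 with constraint x + y + z = 11:
Conditions: 2*3*x = lambda, 2*2*y = lambda, 2*4*z = lambda
So x = lambda/6, y = lambda/4, z = lambda/8
Substituting into constraint: lambda * (13/24) = 11
lambda = 264/13
x = 44/13, y = 66/13, z = 33/13
Minimum value = 1452/13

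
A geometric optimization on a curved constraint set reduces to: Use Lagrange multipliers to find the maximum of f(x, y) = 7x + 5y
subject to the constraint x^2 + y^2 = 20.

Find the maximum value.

Set up Lagrange conditions: grad f = lambda * grad g
  7 = 2*lambda*x
  5 = 2*lambda*y
From these: x/y = 7/5, so x = 7t, y = 5t for some t.
Substitute into constraint: (7t)^2 + (5t)^2 = 20
  t^2 * 74 = 20
  t = sqrt(20/74)
Maximum = 7*x + 5*y = (7^2 + 5^2)*t = 74 * sqrt(20/74) = sqrt(1480)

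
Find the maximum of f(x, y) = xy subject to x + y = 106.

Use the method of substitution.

Substitute y = 106 - x into f(x,y) = xy:
g(x) = x(106 - x) = 106x - x^2
g'(x) = 106 - 2x = 0  =>  x = 53
y = 106 - 53 = 53
Maximum value = 53 * 53 = 2809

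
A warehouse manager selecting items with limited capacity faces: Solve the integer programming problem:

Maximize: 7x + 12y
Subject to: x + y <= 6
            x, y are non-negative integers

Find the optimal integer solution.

Objective: 7x + 12y, constraint: x + y <= 6
Coefficient of y is 12 > coefficient of x is 7, so allocate the entire budget to y.
Optimal: x = 0, y = 6, value = 72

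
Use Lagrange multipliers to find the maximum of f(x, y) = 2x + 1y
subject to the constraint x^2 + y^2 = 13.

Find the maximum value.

Set up Lagrange conditions: grad f = lambda * grad g
  2 = 2*lambda*x
  1 = 2*lambda*y
From these: x/y = 2/1, so x = 2t, y = 1t for some t.
Substitute into constraint: (2t)^2 + (1t)^2 = 13
  t^2 * 5 = 13
  t = sqrt(13/5)
Maximum = 2*x + 1*y = (2^2 + 1^2)*t = 5 * sqrt(13/5) = sqrt(65)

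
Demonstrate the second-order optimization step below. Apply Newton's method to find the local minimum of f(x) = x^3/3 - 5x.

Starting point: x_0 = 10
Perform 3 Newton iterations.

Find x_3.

f(x) = x^3/3 - 5x
f'(x) = x^2 - 5, f''(x) = 2x
Newton update: x_{n+1} = x_n - (x_n^2 - 5)/(2*x_n)
Step 1: x_0 = 10, f'=95, f''=20, x_1 = 21/4
Step 2: x_1 = 21/4, f'=361/16, f''=21/2, x_2 = 521/168
Step 3: x_2 = 521/168, f'=130321/28224, f''=521/84, x_3 = 412561/175056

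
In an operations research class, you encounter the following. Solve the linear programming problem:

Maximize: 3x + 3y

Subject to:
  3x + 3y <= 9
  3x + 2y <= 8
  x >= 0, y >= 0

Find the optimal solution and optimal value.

Feasible vertices: (0, 0), (0, 3), (2, 1), (8/3, 0)
Objective 3x + 3y at each:
  (0, 0): 0
  (0, 3): 9
  (2, 1): 9
  (8/3, 0): 8
Maximum is 9 at (0, 3).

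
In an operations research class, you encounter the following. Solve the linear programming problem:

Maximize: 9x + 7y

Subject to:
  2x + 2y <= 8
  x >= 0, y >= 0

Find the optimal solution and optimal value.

The feasible region has vertices at [(0, 0), (4, 0), (0, 4)].
Checking objective 9x + 7y at each vertex:
  (0, 0): 9*0 + 7*0 = 0
  (4, 0): 9*4 + 7*0 = 36
  (0, 4): 9*0 + 7*4 = 28
Maximum is 36 at (4, 0).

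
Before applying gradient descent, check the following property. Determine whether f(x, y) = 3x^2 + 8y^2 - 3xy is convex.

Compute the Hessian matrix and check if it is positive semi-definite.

f(x,y) = 3x^2 + 8y^2 - 3xy
Hessian H = [[6, -3], [-3, 16]]
trace(H) = 22, det(H) = 87
Eigenvalues: (22 +/- sqrt(136)) / 2 = 16.83, 5.169
Since both eigenvalues > 0, f is convex.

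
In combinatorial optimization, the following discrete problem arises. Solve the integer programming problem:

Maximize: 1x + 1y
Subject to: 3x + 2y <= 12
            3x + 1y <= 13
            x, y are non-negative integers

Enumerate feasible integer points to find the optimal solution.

Constraint 1: 3x + 2y <= 12
Constraint 2: 3x + 1y <= 13
Feasible x range (need y >= 0): 0 <= x <= min(12/3, 13/3) => x in {0, ..., 4}.
Enumerate feasible integer points row by row (the coefficient of y is 1 > 0, so for each x the largest feasible y gives the best value):
  x = 0: y <= min((12 - 3*0)/2, (13 - 3*0)/1) => y in {0, ..., 6}; best 1*0 + 1*6 = 6
  x = 1: y <= min((12 - 3*1)/2, (13 - 3*1)/1) => y in {0, ..., 4}; best 1*1 + 1*4 = 5
  x = 2: y <= min((12 - 3*2)/2, (13 - 3*2)/1) => y in {0, ..., 3}; best 1*2 + 1*3 = 5
  x = 3: y <= min((12 - 3*3)/2, (13 - 3*3)/1) => y in {0, ..., 1}; best 1*3 + 1*1 = 4
  x = 4: y <= min((12 - 3*4)/2, (13 - 3*4)/1) => y in {0}; best 1*4 + 1*0 = 4
The maximum 1x + 1y = 6 is achieved at x = 0, y = 6.
Check: 3*0 + 2*6 = 12 <= 12 and 3*0 + 1*6 = 6 <= 13.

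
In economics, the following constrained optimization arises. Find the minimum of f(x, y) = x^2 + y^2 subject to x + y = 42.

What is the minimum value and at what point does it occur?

Substitute y = 42 - x into f(x,y) = x^2 + y^2:
g(x) = x^2 + (42 - x)^2 = 2x^2 - 84x + 1764
g'(x) = 4x - 84 = 0  =>  x = 21
y = 42 - 21 = 21
Minimum value = 21^2 + 21^2 = 882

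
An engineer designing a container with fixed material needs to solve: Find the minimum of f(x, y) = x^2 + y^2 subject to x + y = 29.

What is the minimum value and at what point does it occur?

Substitute y = 29 - x into f(x,y) = x^2 + y^2:
g(x) = x^2 + (29 - x)^2 = 2x^2 - 58x + 841
g'(x) = 4x - 58 = 0  =>  x = 29/2
y = 29 - 29/2 = 29/2
Minimum value = (29/2)^2 + (29/2)^2 = 841/2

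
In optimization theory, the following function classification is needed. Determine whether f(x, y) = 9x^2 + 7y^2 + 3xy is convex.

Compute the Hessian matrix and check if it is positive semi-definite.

f(x,y) = 9x^2 + 7y^2 + 3xy
Hessian H = [[18, 3], [3, 14]]
trace(H) = 32, det(H) = 243
Eigenvalues: (32 +/- sqrt(52)) / 2 = 19.61, 12.39
Since both eigenvalues > 0, f is convex.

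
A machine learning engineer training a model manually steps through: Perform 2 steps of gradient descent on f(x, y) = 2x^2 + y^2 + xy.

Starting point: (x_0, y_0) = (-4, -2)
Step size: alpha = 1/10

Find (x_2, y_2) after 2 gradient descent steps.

f(x,y) = 2x^2 + y^2 + xy
grad_x = 4x + 1y, grad_y = 2y + 1x
Step 1: grad = (-18, -8), (-11/5, -6/5)
Step 2: grad = (-10, -23/5), (-6/5, -37/50)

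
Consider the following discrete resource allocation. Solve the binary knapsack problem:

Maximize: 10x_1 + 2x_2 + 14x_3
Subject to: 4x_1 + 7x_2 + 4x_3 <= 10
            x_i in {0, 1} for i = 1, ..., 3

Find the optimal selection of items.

Items: item 1 (v=10, w=4), item 2 (v=2, w=7), item 3 (v=14, w=4)
Capacity: 10
Checking all 8 subsets (w = total weight, v = total value):
  {}: w = 0, v = 0
  {1}: w = 4, v = 10
  {2}: w = 7, v = 2
  {3}: w = 4, v = 14
  {1, 2}: w = 11 > 10, infeasible
  {1, 3}: w = 8, v = 24
  {2, 3}: w = 11 > 10, infeasible
  {1, 2, 3}: w = 15 > 10, infeasible
Best feasible subset: items [1, 3]
Total weight: 8 <= 10, total value: 24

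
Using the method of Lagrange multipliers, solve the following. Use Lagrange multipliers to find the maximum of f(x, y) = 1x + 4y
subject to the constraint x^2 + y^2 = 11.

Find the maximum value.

Set up Lagrange conditions: grad f = lambda * grad g
  1 = 2*lambda*x
  4 = 2*lambda*y
From these: x/y = 1/4, so x = 1t, y = 4t for some t.
Substitute into constraint: (1t)^2 + (4t)^2 = 11
  t^2 * 17 = 11
  t = sqrt(11/17)
Maximum = 1*x + 4*y = (1^2 + 4^2)*t = 17 * sqrt(11/17) = sqrt(187)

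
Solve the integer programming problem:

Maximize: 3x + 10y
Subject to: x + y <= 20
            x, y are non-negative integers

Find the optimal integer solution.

Objective: 3x + 10y, constraint: x + y <= 20
Coefficient of y is 10 > coefficient of x is 3, so allocate the entire budget to y.
Optimal: x = 0, y = 20, value = 200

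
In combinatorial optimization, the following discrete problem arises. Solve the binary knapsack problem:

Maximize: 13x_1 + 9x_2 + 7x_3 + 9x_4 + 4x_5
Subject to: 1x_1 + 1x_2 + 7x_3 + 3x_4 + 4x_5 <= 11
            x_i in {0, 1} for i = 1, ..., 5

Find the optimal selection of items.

Items: item 1 (v=13, w=1), item 2 (v=9, w=1), item 3 (v=7, w=7), item 4 (v=9, w=3), item 5 (v=4, w=4)
Capacity: 11
Checking all 32 subsets (w = total weight, v = total value):
  {}: w = 0, v = 0
  {1}: w = 1, v = 13
  {2}: w = 1, v = 9
  {3}: w = 7, v = 7
  {4}: w = 3, v = 9
  {5}: w = 4, v = 4
  {1, 2}: w = 2, v = 22
  {1, 3}: w = 8, v = 20
  {1, 4}: w = 4, v = 22
  {1, 5}: w = 5, v = 17
  {2, 3}: w = 8, v = 16
  {2, 4}: w = 4, v = 18
  {2, 5}: w = 5, v = 13
  {3, 4}: w = 10, v = 16
  {3, 5}: w = 11, v = 11
  {4, 5}: w = 7, v = 13
  {1, 2, 3}: w = 9, v = 29
  {1, 2, 4}: w = 5, v = 31
  {1, 2, 5}: w = 6, v = 26
  {1, 3, 4}: w = 11, v = 29
  {1, 3, 5}: w = 12 > 11, infeasible
  {1, 4, 5}: w = 8, v = 26
  {2, 3, 4}: w = 11, v = 25
  {2, 3, 5}: w = 12 > 11, infeasible
  {2, 4, 5}: w = 8, v = 22
  {3, 4, 5}: w = 14 > 11, infeasible
  {1, 2, 3, 4}: w = 12 > 11, infeasible
  {1, 2, 3, 5}: w = 13 > 11, infeasible
  {1, 2, 4, 5}: w = 9, v = 35
  {1, 3, 4, 5}: w = 15 > 11, infeasible
  {2, 3, 4, 5}: w = 15 > 11, infeasible
  {1, 2, 3, 4, 5}: w = 16 > 11, infeasible
Best feasible subset: items [1, 2, 4, 5]
Total weight: 9 <= 11, total value: 35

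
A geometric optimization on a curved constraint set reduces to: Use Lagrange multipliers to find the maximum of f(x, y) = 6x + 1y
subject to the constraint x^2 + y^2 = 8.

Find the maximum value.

Set up Lagrange conditions: grad f = lambda * grad g
  6 = 2*lambda*x
  1 = 2*lambda*y
From these: x/y = 6/1, so x = 6t, y = 1t for some t.
Substitute into constraint: (6t)^2 + (1t)^2 = 8
  t^2 * 37 = 8
  t = sqrt(8/37)
Maximum = 6*x + 1*y = (6^2 + 1^2)*t = 37 * sqrt(8/37) = sqrt(296)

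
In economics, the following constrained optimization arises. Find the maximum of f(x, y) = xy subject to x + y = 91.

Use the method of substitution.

Substitute y = 91 - x into f(x,y) = xy:
g(x) = x(91 - x) = 91x - x^2
g'(x) = 91 - 2x = 0  =>  x = 91/2
y = 91 - 91/2 = 91/2
Maximum value = (91/2) * (91/2) = 8281/4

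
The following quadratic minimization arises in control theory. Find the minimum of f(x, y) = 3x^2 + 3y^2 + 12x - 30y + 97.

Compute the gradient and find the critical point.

f(x,y) = 3x^2 + 3y^2 + 12x - 30y + 97
df/dx = 6x + (12) = 0  =>  x = -2
df/dy = 6y + (-30) = 0  =>  y = 5
f(-2, 5) = 3*(-2)^2 + 3*(5)^2 + 12*(-2) + -30*(5) + 97 = 10
Hessian is diagonal with entries 6, 6 > 0, so this is a minimum.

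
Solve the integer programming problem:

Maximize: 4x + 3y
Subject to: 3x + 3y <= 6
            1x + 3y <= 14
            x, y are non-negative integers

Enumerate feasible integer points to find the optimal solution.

Constraint 1: 3x + 3y <= 6
Constraint 2: 1x + 3y <= 14
Feasible x range (need y >= 0): 0 <= x <= min(6/3, 14/1) => x in {0, ..., 2}.
Enumerate feasible integer points row by row (the coefficient of y is 3 > 0, so for each x the largest feasible y gives the best value):
  x = 0: y <= min((6 - 3*0)/3, (14 - 1*0)/3) => y in {0, ..., 2}; best 4*0 + 3*2 = 6
  x = 1: y <= min((6 - 3*1)/3, (14 - 1*1)/3) => y in {0, ..., 1}; best 4*1 + 3*1 = 7
  x = 2: y <= min((6 - 3*2)/3, (14 - 1*2)/3) => y in {0}; best 4*2 + 3*0 = 8
The maximum 4x + 3y = 8 is achieved at x = 2, y = 0.
Check: 3*2 + 3*0 = 6 <= 6 and 1*2 + 3*0 = 2 <= 14.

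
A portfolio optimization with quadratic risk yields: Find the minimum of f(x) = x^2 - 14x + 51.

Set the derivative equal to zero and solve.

f(x) = x^2 - 14x + 51
f'(x) = 2x + (-14) = 0
x = 14/2 = 7
f(7) = 2
Since f''(x) = 2 > 0, this is a minimum.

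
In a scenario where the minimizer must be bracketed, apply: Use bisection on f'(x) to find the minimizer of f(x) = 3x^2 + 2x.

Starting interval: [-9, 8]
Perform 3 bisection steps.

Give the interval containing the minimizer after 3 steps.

Finding critical point of f(x) = 3x^2 + 2x using bisection on f'(x) = 6x + 2.
f'(x) = 0 when x = -1/3.
Starting interval: [-9, 8]
Step 1: mid = -1/2, f'(mid) = -1, new interval = [-1/2, 8]
Step 2: mid = 15/4, f'(mid) = 49/2, new interval = [-1/2, 15/4]
Step 3: mid = 13/8, f'(mid) = 47/4, new interval = [-1/2, 13/8]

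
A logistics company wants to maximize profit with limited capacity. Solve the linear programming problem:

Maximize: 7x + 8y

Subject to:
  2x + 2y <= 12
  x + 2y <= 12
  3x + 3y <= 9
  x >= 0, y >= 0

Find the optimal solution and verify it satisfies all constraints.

Feasible vertices: (0, 0), (0, 3), (3, 0)
Objective 7x + 8y at each vertex:
  (0, 0): 0
  (0, 3): 24
  (3, 0): 21
Maximum is 24 at (0, 3).
Verify constraints at (x, y) = (0, 3):
  2*0 + 2*3 = 6 <= 12
  1*0 + 2*3 = 6 <= 12
  3*0 + 3*3 = 9 <= 9 (active)
  x = 0 >= 0, y = 3 >= 0. All constraints satisfied.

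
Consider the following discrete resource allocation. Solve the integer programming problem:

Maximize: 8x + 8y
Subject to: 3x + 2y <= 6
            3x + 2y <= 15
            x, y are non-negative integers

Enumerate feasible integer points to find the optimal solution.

Constraint 1: 3x + 2y <= 6
Constraint 2: 3x + 2y <= 15
Feasible x range (need y >= 0): 0 <= x <= min(6/3, 15/3) => x in {0, ..., 2}.
Enumerate feasible integer points row by row (the coefficient of y is 8 > 0, so for each x the largest feasible y gives the best value):
  x = 0: y <= min((6 - 3*0)/2, (15 - 3*0)/2) => y in {0, ..., 3}; best 8*0 + 8*3 = 24
  x = 1: y <= min((6 - 3*1)/2, (15 - 3*1)/2) => y in {0, ..., 1}; best 8*1 + 8*1 = 16
  x = 2: y <= min((6 - 3*2)/2, (15 - 3*2)/2) => y in {0}; best 8*2 + 8*0 = 16
The maximum 8x + 8y = 24 is achieved at x = 0, y = 3.
Check: 3*0 + 2*3 = 6 <= 6 and 3*0 + 2*3 = 6 <= 15.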